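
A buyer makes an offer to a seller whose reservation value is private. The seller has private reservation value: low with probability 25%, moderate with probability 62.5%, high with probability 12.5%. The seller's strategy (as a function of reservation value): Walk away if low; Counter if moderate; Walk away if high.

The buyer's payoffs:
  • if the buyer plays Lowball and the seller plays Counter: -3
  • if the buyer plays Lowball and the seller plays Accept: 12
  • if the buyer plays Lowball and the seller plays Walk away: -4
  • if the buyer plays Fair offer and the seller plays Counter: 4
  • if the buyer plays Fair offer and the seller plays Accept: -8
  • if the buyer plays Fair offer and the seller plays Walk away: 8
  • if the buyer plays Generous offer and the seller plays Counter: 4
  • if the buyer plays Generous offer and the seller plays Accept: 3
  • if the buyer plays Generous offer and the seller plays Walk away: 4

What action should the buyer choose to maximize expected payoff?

Fair offer

E[Lowball] = 0.25·(-4) + 0.625·(-3) + 0.125·(-4) = -3.375
E[Fair offer] = 0.25·(8) + 0.625·(4) + 0.125·(8) = 5.5
E[Generous offer] = 0.25·(4) + 0.625·(4) + 0.125·(4) = 4
Best response: Fair offer (5.5 is the largest).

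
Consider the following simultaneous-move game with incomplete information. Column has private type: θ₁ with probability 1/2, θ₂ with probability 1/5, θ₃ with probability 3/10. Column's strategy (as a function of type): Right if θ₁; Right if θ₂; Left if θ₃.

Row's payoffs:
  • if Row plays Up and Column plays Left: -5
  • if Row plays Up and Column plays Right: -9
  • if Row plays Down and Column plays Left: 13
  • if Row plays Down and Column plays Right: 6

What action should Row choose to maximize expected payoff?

Compute Row's expected payoff for each action, taking the expectation over Column's type.
E[Up] = 1/2·(-9) + 1/5·(-9) + 3/10·(-5) = -39/5
E[Down] = 1/2·(6) + 1/5·(6) + 3/10·(13) = 81/10
Best response: Down (81/10 is the largest).

Down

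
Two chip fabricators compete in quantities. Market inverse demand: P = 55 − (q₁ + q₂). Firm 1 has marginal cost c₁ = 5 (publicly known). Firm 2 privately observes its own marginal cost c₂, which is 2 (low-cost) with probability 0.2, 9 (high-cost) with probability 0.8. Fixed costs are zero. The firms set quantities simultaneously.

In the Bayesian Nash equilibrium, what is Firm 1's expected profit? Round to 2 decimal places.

307.42

Firm 2 with cost c maximizes (55 − (q₁+q₂) − c)·q₂, giving q₂(c) = (55 − c − q₁)/2.
E[c₂] = 0.2·2 + 0.8·9 = 7.6
Firm 1's FOC against E[q₂] yields q₁ = (55 − 2·5 + E[c₂])/3 = (55 − 10 + 7.6)/3 = 17.5333.
E[P] = 55 − (q₁ + E[q₂]) = 22.5333; Firm 1's expected profit = (E[P] − 5)·q₁ = (22.5333 − 5)·17.5333 = 307.418.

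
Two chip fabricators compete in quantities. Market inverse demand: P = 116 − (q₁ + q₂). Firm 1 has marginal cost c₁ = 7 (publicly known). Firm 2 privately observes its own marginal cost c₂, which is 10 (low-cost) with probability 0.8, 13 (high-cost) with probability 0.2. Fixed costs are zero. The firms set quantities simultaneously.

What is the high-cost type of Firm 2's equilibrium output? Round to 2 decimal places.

32.73

Firm 2 with cost c maximizes (116 − (q₁+q₂) − c)·q₂, giving q₂(c) = (116 − c − q₁)/2.
E[c₂] = 0.8·10 + 0.2·13 = 10.6
Firm 1's FOC against E[q₂] yields q₁ = (116 − 2·7 + E[c₂])/3 = (116 − 14 + 10.6)/3 = 37.5333.
q₂(high-cost) = (116 − 13 − 37.5333)/2 = 32.7333.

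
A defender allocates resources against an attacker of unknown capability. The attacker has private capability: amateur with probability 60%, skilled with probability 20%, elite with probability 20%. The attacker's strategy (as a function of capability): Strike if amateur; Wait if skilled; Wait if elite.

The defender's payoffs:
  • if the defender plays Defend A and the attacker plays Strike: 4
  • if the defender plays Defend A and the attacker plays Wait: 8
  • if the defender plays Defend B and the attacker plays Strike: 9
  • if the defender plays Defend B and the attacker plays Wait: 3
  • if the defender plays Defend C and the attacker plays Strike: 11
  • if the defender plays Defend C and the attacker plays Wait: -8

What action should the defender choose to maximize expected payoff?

E[Defend A] = 0.6·(4) + 0.2·(8) + 0.2·(8) = 5.6
E[Defend B] = 0.6·(9) + 0.2·(3) + 0.2·(3) = 6.6
E[Defend C] = 0.6·(11) + 0.2·(-8) + 0.2·(-8) = 3.4
Best response: Defend B (6.6 is the largest).

Defend B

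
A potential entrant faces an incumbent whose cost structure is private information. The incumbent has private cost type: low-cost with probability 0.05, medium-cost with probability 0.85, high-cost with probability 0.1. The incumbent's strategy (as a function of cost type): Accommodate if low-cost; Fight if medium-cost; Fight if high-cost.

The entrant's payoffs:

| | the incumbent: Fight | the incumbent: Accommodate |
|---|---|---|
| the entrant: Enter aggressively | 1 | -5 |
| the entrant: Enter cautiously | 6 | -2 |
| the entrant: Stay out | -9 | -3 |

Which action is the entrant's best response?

E[Enter aggressively] = 0.05·(-5) + 0.85·(1) + 0.1·(1) = 0.7
E[Enter cautiously] = 0.05·(-2) + 0.85·(6) + 0.1·(6) = 5.6
E[Stay out] = 0.05·(-3) + 0.85·(-9) + 0.1·(-9) = -8.7
Best response: Enter cautiously (5.6 is the largest).

Enter cautiously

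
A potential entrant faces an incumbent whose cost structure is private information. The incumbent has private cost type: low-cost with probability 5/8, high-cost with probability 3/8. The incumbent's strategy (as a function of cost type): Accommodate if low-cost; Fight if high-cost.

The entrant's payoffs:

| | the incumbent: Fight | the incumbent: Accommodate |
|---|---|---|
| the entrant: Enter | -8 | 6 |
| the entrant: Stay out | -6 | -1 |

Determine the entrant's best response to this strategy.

Compute the entrant's expected payoff for each action, taking the expectation over the incumbent's type.
E[Enter] = 5/8·(6) + 3/8·(-8) = 3/4
E[Stay out] = 5/8·(-1) + 3/8·(-6) = -23/8
Best response: Enter (3/4 is the largest).

Enter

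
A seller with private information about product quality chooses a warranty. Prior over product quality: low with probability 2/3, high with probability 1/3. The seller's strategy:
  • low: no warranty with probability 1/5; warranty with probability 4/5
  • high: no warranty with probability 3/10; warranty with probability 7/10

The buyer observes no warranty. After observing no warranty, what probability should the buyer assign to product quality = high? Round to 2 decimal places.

P(no warranty) = (2/3)·(1/5) + (1/3)·(3/10) = 7/30
P(high | no warranty) = ((1/3)·(3/10)) / (7/30) = (1/10) / (7/30) = 3/7

0.43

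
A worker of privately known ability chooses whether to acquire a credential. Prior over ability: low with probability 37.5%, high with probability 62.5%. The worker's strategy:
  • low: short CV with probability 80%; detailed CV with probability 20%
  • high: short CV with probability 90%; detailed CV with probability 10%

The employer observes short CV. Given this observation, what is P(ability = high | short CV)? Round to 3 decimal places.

0.652

P(short CV) = 0.375·0.8 + 0.625·0.9 = 0.8625
P(high | short CV) = (0.625·0.9) / 0.8625 = 0.5625 / 0.8625 = 0.652174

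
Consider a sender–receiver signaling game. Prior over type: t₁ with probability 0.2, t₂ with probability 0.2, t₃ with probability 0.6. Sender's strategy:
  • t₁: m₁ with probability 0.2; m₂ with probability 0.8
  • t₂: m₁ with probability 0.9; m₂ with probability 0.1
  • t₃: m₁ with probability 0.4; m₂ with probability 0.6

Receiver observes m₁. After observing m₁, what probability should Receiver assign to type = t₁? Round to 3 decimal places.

0.087

Apply Bayes' rule using the sender's strategy as the likelihood.
P(m₁) = 0.2·0.2 + 0.2·0.9 + 0.6·0.4 = 0.46
P(t₁ | m₁) = (0.2·0.2) / 0.46 = 0.04 / 0.46 = 0.0869565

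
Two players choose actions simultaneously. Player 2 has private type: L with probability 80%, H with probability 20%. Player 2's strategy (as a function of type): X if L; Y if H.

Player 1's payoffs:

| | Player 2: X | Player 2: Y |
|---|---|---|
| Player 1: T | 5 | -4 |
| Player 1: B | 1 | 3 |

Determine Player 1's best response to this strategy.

E[T] = 0.8·(5) + 0.2·(-4) = 3.2
E[B] = 0.8·(1) + 0.2·(3) = 1.4
Best response: T (3.2 is the largest).

T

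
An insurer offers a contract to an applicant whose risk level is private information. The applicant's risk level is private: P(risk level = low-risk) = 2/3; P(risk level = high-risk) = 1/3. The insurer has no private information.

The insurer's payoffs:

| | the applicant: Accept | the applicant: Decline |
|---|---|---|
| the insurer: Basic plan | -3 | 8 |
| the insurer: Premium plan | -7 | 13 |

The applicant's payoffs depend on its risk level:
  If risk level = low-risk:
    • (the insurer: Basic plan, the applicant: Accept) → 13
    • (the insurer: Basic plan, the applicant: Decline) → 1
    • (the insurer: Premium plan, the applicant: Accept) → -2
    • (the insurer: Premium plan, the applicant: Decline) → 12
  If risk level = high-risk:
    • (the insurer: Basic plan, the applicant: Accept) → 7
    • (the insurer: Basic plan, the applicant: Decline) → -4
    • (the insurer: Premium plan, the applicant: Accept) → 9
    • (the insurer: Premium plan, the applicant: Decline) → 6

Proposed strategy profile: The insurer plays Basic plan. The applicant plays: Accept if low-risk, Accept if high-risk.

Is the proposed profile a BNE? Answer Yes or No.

Yes

A profile is a BNE iff every type of every player is best-responding given beliefs about the other side.
The insurer plays Basic plan: E[Basic plan] = 2/3·(-3) + 1/3·(-3) = -3; E[Premium plan] = -7. Best-responding. ✓
The applicant (risk level low-risk), facing Basic plan: Accept gives 13, Decline gives 1. Proposed Accept is best. ✓
The applicant (risk level high-risk), facing Basic plan: Accept gives 7, Decline gives -4. Proposed Accept is best. ✓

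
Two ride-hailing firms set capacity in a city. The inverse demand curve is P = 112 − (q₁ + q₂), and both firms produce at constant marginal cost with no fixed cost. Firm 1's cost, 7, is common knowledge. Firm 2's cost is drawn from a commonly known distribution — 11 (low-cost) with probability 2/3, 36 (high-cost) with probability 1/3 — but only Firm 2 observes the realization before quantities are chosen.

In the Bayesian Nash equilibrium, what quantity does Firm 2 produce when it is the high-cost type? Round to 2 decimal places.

18.44

Type-c best response for Firm 2: q₂(c) = (112 − c)/2 − q₁/2.
Firm 1 maximizes expected profit; its first-order condition is 112 − 2q₁ − E[q₂] − 7 = 0.
Substituting E[q₂] and solving: E[c₂] = 19.3333, so q₁ = (112 − 2·7 + 19.3333)/3 = 39.1111.
q₂(high-cost) = (112 − 36 − 39.1111)/2 = 18.4444.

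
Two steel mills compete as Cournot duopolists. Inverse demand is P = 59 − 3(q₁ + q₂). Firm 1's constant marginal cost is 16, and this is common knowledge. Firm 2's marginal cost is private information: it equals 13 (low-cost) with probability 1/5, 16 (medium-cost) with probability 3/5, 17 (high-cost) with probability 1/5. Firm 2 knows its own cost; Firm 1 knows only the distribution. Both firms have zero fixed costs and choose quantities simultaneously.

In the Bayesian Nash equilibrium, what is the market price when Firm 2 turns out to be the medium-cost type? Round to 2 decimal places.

Type-c best response for Firm 2: q₂(c) = (59 − c)/6 − q₁/2.
Firm 1 maximizes expected profit; its first-order condition is 59 − 6q₁ − 3E[q₂] − 16 = 0.
Substituting E[q₂] and solving: E[c₂] = 15.6, so q₁ = (59 − 2·16 + 15.6)/9 = 4.73333.
q₂(medium-cost) = 4.8, so P = 59 − 3·(4.73333 + 4.8) = 30.4.

30.40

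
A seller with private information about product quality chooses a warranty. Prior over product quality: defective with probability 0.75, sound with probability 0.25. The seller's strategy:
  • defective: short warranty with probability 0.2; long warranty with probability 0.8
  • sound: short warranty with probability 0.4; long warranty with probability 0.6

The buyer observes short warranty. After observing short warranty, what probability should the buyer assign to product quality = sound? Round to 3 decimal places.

0.400

P(short warranty) = 0.75·0.2 + 0.25·0.4 = 0.25
P(sound | short warranty) = (0.25·0.4) / 0.25 = 0.1 / 0.25 = 0.4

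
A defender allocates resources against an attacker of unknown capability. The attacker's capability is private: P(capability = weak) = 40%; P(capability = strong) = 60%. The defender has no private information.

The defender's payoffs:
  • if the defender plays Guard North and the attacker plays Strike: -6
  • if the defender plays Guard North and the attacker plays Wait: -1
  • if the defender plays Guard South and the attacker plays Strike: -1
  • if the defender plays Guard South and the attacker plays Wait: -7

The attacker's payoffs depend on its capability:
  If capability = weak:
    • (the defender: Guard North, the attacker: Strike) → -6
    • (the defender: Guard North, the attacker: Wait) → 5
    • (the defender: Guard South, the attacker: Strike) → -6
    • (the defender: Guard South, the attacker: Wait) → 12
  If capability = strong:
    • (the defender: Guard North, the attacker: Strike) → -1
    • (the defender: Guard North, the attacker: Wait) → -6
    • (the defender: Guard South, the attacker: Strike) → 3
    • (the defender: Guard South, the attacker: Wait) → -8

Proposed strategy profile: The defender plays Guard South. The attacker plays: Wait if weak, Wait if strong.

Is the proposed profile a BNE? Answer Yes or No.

No

The defender plays Guard South: E[Guard South] = 0.4·(-7) + 0.6·(-7) = -7; E[Guard North] = -1. Not best-responding. ✗
The attacker (capability weak), facing Guard South: Strike gives -6, Wait gives 12. Proposed Wait is best. ✓
The attacker (capability strong), facing Guard South: Strike gives 3, Wait gives -8. Proposed Wait is not best — profitable deviation exists. ✗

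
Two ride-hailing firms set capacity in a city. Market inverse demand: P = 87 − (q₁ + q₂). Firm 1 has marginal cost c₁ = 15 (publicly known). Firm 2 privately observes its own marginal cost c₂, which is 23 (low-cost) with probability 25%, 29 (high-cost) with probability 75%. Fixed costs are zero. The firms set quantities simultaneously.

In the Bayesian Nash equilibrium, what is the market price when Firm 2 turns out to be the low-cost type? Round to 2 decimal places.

40.92

Type-c best response for Firm 2: q₂(c) = (87 − c)/2 − q₁/2.
Firm 1 maximizes expected profit; its first-order condition is 87 − 2q₁ − E[q₂] − 15 = 0.
Substituting E[q₂] and solving: E[c₂] = 27.5, so q₁ = (87 − 2·15 + 27.5)/3 = 28.1667.
q₂(low-cost) = 17.9167, so P = 87 − (28.1667 + 17.9167) = 40.9167.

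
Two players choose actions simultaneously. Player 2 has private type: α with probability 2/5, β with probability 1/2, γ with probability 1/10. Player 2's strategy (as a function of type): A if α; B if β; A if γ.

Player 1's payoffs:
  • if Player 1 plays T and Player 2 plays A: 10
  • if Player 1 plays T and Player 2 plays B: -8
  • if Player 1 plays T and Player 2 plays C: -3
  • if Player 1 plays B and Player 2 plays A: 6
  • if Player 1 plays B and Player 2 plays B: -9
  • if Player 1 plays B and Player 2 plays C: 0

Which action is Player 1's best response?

Compute Player 1's expected payoff for each action, taking the expectation over Player 2's type.
E[T] = 2/5·(10) + 1/2·(-8) + 1/10·(10) = 1
E[B] = 2/5·(6) + 1/2·(-9) + 1/10·(6) = -3/2
Best response: T (1 is the largest).

T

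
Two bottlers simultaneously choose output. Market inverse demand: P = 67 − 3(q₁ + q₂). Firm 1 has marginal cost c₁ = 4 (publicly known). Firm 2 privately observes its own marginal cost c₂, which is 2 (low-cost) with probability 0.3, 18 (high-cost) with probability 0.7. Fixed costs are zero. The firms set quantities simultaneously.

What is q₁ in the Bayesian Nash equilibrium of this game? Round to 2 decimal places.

8.02

Firm 2 with cost c maximizes (67 − 3(q₁+q₂) − c)·q₂, giving q₂(c) = (67 − c − 3q₁)/6.
E[c₂] = 0.3·2 + 0.7·18 = 13.2
Firm 1's FOC against E[q₂] yields q₁ = (67 − 2·4 + E[c₂])/9 = (67 − 8 + 13.2)/9 = 8.02222.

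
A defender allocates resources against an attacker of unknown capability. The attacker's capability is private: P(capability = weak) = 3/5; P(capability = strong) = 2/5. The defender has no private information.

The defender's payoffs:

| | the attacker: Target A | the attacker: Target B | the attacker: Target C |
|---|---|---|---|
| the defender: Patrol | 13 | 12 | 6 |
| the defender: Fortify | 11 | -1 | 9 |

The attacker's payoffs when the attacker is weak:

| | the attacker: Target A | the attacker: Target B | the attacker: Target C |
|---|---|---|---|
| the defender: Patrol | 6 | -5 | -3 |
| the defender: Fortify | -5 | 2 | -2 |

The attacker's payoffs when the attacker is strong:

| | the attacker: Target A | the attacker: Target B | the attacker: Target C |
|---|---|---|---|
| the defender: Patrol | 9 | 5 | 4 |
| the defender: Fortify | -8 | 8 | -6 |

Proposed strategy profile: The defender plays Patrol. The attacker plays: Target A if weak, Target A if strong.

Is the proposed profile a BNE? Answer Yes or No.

The defender plays Patrol: E[Patrol] = 3/5·(13) + 2/5·(13) = 13; E[Fortify] = 11. Best-responding. ✓
The attacker (capability weak), facing Patrol: Target A gives 6, Target B gives -5, Target C gives -3. Proposed Target A is best. ✓
The attacker (capability strong), facing Patrol: Target A gives 9, Target B gives 5, Target C gives 4. Proposed Target A is best. ✓

Yes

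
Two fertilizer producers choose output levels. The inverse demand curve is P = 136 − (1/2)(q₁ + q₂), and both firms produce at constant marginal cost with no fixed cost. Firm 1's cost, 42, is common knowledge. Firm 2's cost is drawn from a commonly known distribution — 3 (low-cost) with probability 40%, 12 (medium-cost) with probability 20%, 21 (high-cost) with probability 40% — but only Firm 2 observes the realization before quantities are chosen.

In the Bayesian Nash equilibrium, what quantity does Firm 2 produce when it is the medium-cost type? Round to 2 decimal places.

Type-c best response for Firm 2: q₂(c) = (136 − c) − q₁/2.
Firm 1 maximizes expected profit; its first-order condition is 136 − q₁ − (1/2)E[q₂] − 42 = 0.
Substituting E[q₂] and solving: E[c₂] = 12, so q₁ = (136 − 2·42 + 12)/(3/2) = 42.6667.
q₂(medium-cost) = (136 − 12 − (1/2)·42.6667) = 102.667.

102.67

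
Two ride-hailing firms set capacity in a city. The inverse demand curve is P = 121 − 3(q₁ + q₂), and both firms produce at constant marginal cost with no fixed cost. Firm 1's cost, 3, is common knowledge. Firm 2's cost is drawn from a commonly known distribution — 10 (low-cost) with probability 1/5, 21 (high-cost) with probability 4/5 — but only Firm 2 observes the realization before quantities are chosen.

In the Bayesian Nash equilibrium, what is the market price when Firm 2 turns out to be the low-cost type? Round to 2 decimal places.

Type-c best response for Firm 2: q₂(c) = (121 − c)/6 − q₁/2.
Firm 1 maximizes expected profit; its first-order condition is 121 − 6q₁ − 3E[q₂] − 3 = 0.
Substituting E[q₂] and solving: E[c₂] = 18.8, so q₁ = (121 − 2·3 + 18.8)/9 = 14.8667.
q₂(low-cost) = 11.0667, so P = 121 − 3·(14.8667 + 11.0667) = 43.2.

43.20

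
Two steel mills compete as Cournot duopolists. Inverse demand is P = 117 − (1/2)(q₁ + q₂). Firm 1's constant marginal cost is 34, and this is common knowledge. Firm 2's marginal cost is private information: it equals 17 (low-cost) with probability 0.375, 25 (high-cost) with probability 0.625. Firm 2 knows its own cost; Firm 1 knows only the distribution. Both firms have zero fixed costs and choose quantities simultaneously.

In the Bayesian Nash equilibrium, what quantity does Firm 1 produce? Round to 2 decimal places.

47.33

Type-c best response for Firm 2: q₂(c) = (117 − c) − q₁/2.
Firm 1 maximizes expected profit; its first-order condition is 117 − q₁ − (1/2)E[q₂] − 34 = 0.
Substituting E[q₂] and solving: E[c₂] = 22, so q₁ = (117 − 2·34 + 22)/(3/2) = 47.3333.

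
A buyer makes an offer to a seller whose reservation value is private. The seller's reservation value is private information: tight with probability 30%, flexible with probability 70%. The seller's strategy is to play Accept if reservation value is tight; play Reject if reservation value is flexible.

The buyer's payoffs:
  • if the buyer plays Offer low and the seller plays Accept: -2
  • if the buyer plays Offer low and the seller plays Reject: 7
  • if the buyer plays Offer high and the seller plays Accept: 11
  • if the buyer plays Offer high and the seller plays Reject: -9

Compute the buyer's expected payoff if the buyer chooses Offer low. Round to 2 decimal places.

4.30

E[Offer low] = 0.3·(-2) + 0.7·7 = (-0.6) + 4.9 = 4.3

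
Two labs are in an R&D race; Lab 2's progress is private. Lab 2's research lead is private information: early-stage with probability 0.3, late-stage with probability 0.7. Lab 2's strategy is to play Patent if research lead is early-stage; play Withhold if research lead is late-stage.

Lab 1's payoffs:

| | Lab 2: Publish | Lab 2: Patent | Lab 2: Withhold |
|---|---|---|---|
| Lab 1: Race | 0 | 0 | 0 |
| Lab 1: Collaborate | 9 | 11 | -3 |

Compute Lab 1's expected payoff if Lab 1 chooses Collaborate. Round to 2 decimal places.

E[Collaborate] = 0.3·11 + 0.7·(-3) = 3.3 + (-2.1) = 1.2

1.20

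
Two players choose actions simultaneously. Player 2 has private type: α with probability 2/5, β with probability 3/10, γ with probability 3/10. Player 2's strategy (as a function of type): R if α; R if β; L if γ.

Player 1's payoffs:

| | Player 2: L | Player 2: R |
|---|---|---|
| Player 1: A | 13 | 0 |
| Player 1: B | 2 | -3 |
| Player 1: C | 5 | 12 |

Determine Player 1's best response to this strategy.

C

E[A] = 2/5·(0) + 3/10·(0) + 3/10·(13) = 39/10
E[B] = 2/5·(-3) + 3/10·(-3) + 3/10·(2) = -3/2
E[C] = 2/5·(12) + 3/10·(12) + 3/10·(5) = 99/10
Best response: C (99/10 is the largest).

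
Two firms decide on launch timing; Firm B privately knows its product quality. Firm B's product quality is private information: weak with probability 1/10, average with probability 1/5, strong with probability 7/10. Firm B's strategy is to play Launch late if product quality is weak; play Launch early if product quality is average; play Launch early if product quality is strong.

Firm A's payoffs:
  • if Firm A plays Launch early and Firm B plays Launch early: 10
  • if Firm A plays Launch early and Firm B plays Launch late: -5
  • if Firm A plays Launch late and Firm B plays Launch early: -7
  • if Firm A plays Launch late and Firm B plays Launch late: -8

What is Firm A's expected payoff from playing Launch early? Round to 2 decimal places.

Take the expectation over Firm B's product quality, weighting each type's action by its prior probability.
E[Launch early] = 1/10·(-5) + 1/5·10 + 7/10·10 = (-1/2) + 2 + 7 = 17/2

8.50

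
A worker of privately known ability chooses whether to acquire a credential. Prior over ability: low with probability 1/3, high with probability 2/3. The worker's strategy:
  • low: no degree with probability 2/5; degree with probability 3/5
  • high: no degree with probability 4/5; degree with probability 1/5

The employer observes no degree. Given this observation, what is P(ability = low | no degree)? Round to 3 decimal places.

P(no degree) = (1/3)·(2/5) + (2/3)·(4/5) = 2/3
P(low | no degree) = ((1/3)·(2/5)) / (2/3) = (2/15) / (2/3) = 1/5

0.200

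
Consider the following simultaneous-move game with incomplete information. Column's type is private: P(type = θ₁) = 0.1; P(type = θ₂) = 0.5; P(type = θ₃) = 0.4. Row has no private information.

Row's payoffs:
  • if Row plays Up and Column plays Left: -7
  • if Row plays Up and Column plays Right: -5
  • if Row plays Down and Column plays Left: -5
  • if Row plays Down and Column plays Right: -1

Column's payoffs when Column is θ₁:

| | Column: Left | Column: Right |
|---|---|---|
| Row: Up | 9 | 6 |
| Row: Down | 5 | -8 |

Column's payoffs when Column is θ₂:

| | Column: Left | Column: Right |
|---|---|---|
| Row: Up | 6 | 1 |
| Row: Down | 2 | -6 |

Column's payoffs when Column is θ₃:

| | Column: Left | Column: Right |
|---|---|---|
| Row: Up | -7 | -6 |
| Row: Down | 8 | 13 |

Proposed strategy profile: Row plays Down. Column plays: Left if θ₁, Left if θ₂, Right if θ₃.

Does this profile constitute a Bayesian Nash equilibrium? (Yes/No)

Row plays Down: E[Down] = 0.1·(-5) + 0.5·(-5) + 0.4·(-1) = -3.4; E[Up] = -6.2. Best-responding. ✓
Column (type θ₁), facing Down: Left gives 5, Right gives -8. Proposed Left is best. ✓
Column (type θ₂), facing Down: Left gives 2, Right gives -6. Proposed Left is best. ✓
Column (type θ₃), facing Down: Left gives 8, Right gives 13. Proposed Right is best. ✓

Yes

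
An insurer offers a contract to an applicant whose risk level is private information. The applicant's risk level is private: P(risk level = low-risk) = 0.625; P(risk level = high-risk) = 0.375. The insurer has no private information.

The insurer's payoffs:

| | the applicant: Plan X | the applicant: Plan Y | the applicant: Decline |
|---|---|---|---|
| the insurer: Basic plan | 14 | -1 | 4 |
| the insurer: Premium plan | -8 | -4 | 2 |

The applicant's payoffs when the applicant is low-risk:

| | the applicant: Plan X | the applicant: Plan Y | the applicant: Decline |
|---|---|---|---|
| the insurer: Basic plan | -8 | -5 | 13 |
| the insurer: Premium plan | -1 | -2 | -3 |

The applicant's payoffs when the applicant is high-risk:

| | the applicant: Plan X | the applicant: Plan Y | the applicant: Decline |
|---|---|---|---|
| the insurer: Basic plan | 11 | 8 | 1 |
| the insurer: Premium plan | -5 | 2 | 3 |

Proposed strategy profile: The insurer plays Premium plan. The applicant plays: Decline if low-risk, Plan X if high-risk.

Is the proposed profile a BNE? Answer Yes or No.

No

A profile is a BNE iff every type of every player is best-responding given beliefs about the other side.
The insurer plays Premium plan: E[Premium plan] = 0.625·(2) + 0.375·(-8) = -1.75; E[Basic plan] = 7.75. Not best-responding. ✗
The applicant (risk level low-risk), facing Premium plan: Plan X gives -1, Plan Y gives -2, Decline gives -3. Proposed Decline is not best — profitable deviation exists. ✗
The applicant (risk level high-risk), facing Premium plan: Plan X gives -5, Plan Y gives 2, Decline gives 3. Proposed Plan X is not best — profitable deviation exists. ✗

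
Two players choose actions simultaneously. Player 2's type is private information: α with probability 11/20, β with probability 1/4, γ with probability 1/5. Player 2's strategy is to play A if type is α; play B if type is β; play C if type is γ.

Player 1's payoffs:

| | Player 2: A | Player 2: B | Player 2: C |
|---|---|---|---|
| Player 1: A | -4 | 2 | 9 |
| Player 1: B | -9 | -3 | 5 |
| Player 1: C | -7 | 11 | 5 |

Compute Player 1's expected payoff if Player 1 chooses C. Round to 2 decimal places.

-0.10

Take the expectation over Player 2's type, weighting each type's action by its prior probability.
E[C] = 11/20·(-7) + 1/4·11 + 1/5·5 = (-77/20) + 11/4 + 1 = -1/10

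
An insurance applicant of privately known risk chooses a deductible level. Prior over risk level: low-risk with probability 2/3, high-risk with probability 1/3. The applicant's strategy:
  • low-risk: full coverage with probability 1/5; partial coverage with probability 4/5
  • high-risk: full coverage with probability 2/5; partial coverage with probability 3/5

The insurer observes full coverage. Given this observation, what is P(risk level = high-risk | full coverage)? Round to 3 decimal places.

Apply Bayes' rule using the sender's strategy as the likelihood.
P(full coverage) = (2/3)·(1/5) + (1/3)·(2/5) = 4/15
P(high-risk | full coverage) = ((1/3)·(2/5)) / (4/15) = (2/15) / (4/15) = 1/2

0.500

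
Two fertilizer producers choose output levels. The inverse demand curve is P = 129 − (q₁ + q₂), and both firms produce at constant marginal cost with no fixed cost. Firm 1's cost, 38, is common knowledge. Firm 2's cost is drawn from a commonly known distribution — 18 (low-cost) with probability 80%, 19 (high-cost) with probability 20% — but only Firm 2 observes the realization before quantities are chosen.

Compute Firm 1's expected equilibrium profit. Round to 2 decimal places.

563.27

Type-c best response for Firm 2: q₂(c) = (129 − c)/2 − q₁/2.
Firm 1 maximizes expected profit; its first-order condition is 129 − 2q₁ − E[q₂] − 38 = 0.
Substituting E[q₂] and solving: E[c₂] = 18.2, so q₁ = (129 − 2·38 + 18.2)/3 = 23.7333.
E[P] = 129 − (q₁ + E[q₂]) = 61.7333; Firm 1's expected profit = (E[P] − 38)·q₁ = (61.7333 − 38)·23.7333 = 563.271.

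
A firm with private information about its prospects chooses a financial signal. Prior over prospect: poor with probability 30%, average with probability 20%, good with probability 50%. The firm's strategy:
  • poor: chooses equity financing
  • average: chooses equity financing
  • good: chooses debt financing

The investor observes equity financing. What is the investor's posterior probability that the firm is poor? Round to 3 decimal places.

0.600

P(equity financing) = 0.3·1 + 0.2·1 + 0.5·0 = 0.5
P(poor | equity financing) = (0.3·1) / 0.5 = 0.3 / 0.5 = 0.6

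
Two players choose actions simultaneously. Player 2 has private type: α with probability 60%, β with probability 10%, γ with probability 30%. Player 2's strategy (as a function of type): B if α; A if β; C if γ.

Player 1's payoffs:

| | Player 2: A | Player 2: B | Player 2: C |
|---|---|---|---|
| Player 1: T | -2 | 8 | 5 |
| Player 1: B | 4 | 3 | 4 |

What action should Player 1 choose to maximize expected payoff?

T

Compute Player 1's expected payoff for each action, taking the expectation over Player 2's type.
E[T] = 0.6·(8) + 0.1·(-2) + 0.3·(5) = 6.1
E[B] = 0.6·(3) + 0.1·(4) + 0.3·(4) = 3.4
Best response: T (6.1 is the largest).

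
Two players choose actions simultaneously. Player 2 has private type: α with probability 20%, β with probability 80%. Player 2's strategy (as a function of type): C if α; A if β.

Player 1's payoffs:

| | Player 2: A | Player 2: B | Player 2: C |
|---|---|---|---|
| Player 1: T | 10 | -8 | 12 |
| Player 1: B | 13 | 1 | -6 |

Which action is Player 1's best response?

T

E[T] = 0.2·(12) + 0.8·(10) = 10.4
E[B] = 0.2·(-6) + 0.8·(13) = 9.2
Best response: T (10.4 is the largest).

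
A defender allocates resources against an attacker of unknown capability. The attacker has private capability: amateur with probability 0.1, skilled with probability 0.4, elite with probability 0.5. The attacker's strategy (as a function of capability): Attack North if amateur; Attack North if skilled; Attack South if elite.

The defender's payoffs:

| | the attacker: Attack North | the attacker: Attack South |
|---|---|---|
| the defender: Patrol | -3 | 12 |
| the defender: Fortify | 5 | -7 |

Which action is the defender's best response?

Patrol

E[Patrol] = 0.1·(-3) + 0.4·(-3) + 0.5·(12) = 4.5
E[Fortify] = 0.1·(5) + 0.4·(5) + 0.5·(-7) = -1
Best response: Patrol (4.5 is the largest).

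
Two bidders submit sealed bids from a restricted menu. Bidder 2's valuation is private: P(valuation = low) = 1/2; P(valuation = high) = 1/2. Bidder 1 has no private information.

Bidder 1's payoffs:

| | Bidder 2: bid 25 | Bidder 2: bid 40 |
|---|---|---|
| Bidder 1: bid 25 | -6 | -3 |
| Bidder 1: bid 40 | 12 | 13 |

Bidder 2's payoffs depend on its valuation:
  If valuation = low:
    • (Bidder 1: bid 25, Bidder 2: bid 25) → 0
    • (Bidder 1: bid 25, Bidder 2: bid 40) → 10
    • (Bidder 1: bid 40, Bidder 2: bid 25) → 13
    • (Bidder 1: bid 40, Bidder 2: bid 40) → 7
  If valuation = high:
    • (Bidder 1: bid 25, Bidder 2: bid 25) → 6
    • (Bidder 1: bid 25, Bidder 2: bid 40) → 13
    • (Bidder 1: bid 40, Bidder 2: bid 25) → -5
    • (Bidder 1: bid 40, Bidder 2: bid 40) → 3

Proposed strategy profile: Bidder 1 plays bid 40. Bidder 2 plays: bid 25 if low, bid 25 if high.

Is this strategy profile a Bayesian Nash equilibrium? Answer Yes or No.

No

Bidder 1 plays bid 40: E[bid 40] = 1/2·(12) + 1/2·(12) = 12; E[bid 25] = -6. Best-responding. ✓
Bidder 2 (valuation low), facing bid 40: bid 25 gives 13, bid 40 gives 7. Proposed bid 25 is best. ✓
Bidder 2 (valuation high), facing bid 40: bid 25 gives -5, bid 40 gives 3. Proposed bid 25 is not best — profitable deviation exists. ✗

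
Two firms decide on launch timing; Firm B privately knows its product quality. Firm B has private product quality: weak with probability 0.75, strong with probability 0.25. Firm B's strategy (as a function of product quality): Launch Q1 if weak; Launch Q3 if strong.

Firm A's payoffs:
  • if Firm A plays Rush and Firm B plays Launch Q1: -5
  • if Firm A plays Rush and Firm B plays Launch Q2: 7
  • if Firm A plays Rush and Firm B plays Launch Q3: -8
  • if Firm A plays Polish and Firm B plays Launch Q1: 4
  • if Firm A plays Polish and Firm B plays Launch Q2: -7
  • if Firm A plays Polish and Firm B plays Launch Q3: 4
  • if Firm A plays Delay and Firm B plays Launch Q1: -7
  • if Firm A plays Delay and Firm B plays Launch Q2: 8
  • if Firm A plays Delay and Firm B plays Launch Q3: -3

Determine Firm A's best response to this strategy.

Compute Firm A's expected payoff for each action, taking the expectation over Firm B's type.
E[Rush] = 0.75·(-5) + 0.25·(-8) = -5.75
E[Polish] = 0.75·(4) + 0.25·(4) = 4
E[Delay] = 0.75·(-7) + 0.25·(-3) = -6
Best response: Polish (4 is the largest).

Polish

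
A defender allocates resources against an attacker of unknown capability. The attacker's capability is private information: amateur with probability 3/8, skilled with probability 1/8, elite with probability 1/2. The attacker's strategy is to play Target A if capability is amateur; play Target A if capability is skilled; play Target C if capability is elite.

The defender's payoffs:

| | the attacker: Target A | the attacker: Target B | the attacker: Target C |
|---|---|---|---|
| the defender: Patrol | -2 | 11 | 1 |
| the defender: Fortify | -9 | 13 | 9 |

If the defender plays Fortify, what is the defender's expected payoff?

Take the expectation over the attacker's capability, weighting each type's action by its prior probability.
E[Fortify] = 3/8·(-9) + 1/8·(-9) + 1/2·9 = (-27/8) + (-9/8) + 9/2 = 0

0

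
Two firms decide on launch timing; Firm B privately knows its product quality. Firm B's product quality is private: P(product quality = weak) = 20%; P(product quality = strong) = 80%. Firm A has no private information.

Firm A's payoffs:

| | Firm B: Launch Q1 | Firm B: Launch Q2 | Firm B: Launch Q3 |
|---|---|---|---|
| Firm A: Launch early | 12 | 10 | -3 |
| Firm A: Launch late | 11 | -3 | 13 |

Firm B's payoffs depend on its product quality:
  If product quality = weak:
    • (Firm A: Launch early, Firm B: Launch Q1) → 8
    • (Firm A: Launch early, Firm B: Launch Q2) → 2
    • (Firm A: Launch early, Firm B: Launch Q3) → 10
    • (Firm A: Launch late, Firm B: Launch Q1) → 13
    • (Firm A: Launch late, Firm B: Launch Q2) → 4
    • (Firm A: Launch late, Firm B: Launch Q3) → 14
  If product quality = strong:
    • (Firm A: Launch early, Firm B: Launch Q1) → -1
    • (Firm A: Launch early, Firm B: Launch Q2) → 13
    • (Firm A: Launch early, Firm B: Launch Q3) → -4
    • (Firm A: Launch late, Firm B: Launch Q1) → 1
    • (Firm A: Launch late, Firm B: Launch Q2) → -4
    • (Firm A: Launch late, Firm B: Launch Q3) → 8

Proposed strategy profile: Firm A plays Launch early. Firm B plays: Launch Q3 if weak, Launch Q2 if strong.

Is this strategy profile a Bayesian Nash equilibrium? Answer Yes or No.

Firm A plays Launch early: E[Launch early] = 0.2·(-3) + 0.8·(10) = 7.4; E[Launch late] = 0.2. Best-responding. ✓
Firm B (product quality weak), facing Launch early: Launch Q1 gives 8, Launch Q2 gives 2, Launch Q3 gives 10. Proposed Launch Q3 is best. ✓
Firm B (product quality strong), facing Launch early: Launch Q1 gives -1, Launch Q2 gives 13, Launch Q3 gives -4. Proposed Launch Q2 is best. ✓

Yes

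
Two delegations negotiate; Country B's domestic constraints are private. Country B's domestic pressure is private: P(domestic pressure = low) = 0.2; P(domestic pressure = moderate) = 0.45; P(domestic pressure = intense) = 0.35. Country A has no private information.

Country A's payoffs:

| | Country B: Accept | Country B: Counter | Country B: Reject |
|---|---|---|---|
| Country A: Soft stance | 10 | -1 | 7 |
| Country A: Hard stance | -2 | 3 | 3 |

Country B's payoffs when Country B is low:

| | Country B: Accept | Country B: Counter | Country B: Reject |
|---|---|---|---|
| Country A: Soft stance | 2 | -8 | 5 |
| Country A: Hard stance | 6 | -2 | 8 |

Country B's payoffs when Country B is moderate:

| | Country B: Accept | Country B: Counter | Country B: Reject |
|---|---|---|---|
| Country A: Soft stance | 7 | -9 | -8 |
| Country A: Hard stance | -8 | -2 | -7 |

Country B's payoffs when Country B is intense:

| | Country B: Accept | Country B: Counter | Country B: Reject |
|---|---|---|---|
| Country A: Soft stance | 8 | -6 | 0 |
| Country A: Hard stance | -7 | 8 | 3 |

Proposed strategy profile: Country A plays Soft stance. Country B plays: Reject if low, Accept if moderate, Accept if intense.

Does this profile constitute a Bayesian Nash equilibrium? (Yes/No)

Yes

A profile is a BNE iff every type of every player is best-responding given beliefs about the other side.
Country A plays Soft stance: E[Soft stance] = 0.2·(7) + 0.45·(10) + 0.35·(10) = 9.4; E[Hard stance] = -1. Best-responding. ✓
Country B (domestic pressure low), facing Soft stance: Accept gives 2, Counter gives -8, Reject gives 5. Proposed Reject is best. ✓
Country B (domestic pressure moderate), facing Soft stance: Accept gives 7, Counter gives -9, Reject gives -8. Proposed Accept is best. ✓
Country B (domestic pressure intense), facing Soft stance: Accept gives 8, Counter gives -6, Reject gives 0. Proposed Accept is best. ✓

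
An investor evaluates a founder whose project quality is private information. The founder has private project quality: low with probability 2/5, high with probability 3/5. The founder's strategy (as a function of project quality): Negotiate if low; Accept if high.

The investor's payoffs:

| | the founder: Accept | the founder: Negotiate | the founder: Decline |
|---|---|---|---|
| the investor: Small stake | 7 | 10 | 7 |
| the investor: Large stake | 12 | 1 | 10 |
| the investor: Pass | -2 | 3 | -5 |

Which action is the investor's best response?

Compute the investor's expected payoff for each action, taking the expectation over the founder's type.
E[Small stake] = 2/5·(10) + 3/5·(7) = 41/5
E[Large stake] = 2/5·(1) + 3/5·(12) = 38/5
E[Pass] = 2/5·(3) + 3/5·(-2) = 0
Best response: Small stake (41/5 is the largest).

Small stake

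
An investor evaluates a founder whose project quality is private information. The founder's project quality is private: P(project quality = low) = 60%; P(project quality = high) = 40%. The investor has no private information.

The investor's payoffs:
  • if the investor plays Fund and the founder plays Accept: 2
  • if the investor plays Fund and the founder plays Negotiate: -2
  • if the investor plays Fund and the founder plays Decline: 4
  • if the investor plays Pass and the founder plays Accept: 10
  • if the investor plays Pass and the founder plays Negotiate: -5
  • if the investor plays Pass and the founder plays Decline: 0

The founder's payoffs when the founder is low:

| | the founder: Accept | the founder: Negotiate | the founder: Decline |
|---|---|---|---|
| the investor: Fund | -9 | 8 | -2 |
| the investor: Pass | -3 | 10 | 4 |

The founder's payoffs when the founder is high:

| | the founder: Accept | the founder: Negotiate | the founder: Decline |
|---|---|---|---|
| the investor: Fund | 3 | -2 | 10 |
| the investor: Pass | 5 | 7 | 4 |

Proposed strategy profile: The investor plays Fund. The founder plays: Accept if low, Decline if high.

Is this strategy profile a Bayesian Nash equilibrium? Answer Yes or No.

No

A profile is a BNE iff every type of every player is best-responding given beliefs about the other side.
The investor plays Fund: E[Fund] = 0.6·(2) + 0.4·(4) = 2.8; E[Pass] = 6. Not best-responding. ✗
The founder (project quality low), facing Fund: Accept gives -9, Negotiate gives 8, Decline gives -2. Proposed Accept is not best — profitable deviation exists. ✗
The founder (project quality high), facing Fund: Accept gives 3, Negotiate gives -2, Decline gives 10. Proposed Decline is best. ✓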